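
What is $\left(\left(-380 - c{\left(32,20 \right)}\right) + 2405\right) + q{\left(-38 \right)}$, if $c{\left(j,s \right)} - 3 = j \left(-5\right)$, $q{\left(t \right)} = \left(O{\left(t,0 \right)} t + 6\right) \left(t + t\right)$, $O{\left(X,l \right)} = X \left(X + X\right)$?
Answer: $8342270$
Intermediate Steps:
$O{\left(X,l \right)} = 2 X^{2}$ ($O{\left(X,l \right)} = X 2 X = 2 X^{2}$)
$q{\left(t \right)} = 2 t \left(6 + 2 t^{3}\right)$ ($q{\left(t \right)} = \left(2 t^{2} t + 6\right) \left(t + t\right) = \left(2 t^{3} + 6\right) 2 t = \left(6 + 2 t^{3}\right) 2 t = 2 t \left(6 + 2 t^{3}\right)$)
$c{\left(j,s \right)} = 3 - 5 j$ ($c{\left(j,s \right)} = 3 + j \left(-5\right) = 3 - 5 j$)
$\left(\left(-380 - c{\left(32,20 \right)}\right) + 2405\right) + q{\left(-38 \right)} = \left(\left(-380 - \left(3 - 160\right)\right) + 2405\right) + 4 \left(-38\right) \left(3 + \left(-38\right)^{3}\right) = \left(\left(-380 - \left(3 - 160\right)\right) + 2405\right) + 4 \left(-38\right) \left(3 - 54872\right) = \left(\left(-380 - -157\right) + 2405\right) + 4 \left(-38\right) \left(-54869\right) = \left(\left(-380 + 157\right) + 2405\right) + 8340088 = \left(-223 + 2405\right) + 8340088 = 2182 + 8340088 = 8342270$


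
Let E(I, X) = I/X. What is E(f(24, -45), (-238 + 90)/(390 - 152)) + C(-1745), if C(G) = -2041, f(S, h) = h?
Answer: -145679/74 ≈ -1968.6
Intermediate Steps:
E(f(24, -45), (-238 + 90)/(390 - 152)) + C(-1745) = -45*(390 - 152)/(-238 + 90) - 2041 = -45/((-148/238)) - 2041 = -45/((-148*1/238)) - 2041 = -45/(-74/119) - 2041 = -45*(-119/74) - 2041 = 5355/74 - 2041 = -145679/74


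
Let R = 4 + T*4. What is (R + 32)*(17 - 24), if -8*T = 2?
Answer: -245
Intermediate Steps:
T = -¼ (T = -⅛*2 = -¼ ≈ -0.25000)
R = 3 (R = 4 - ¼*4 = 4 - 1 = 3)
(R + 32)*(17 - 24) = (3 + 32)*(17 - 24) = 35*(-7) = -245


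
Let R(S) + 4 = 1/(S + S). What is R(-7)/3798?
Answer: -19/17724 ≈ -0.0010720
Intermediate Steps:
R(S) = -4 + 1/(2*S) (R(S) = -4 + 1/(S + S) = -4 + 1/(2*S))
R(-7)/3798 = (-4 + (1/2)/(-7))/3798 = (-4 + (1/2)*(-1/7))*(1/3798) = (-4 - 1/14)*(1/3798) = -57/14*1/3798 = -19/17724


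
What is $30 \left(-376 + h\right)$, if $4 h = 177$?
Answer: $- \frac{19905}{2} \approx -9952.5$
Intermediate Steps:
$h = \frac{177}{4}$ ($h = \frac{1}{4} \cdot 177 = \frac{177}{4} \approx 44.25$)
$30 \left(-376 + h\right) = 30 \left(-376 + \frac{177}{4}\right) = 30 \left(- \frac{1327}{4}\right) = - \frac{19905}{2}$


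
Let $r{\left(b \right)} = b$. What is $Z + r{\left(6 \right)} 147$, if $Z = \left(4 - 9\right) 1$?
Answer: $877$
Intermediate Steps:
$Z = -5$ ($Z = \left(4 - 9\right) 1 = \left(-5\right) 1 = -5$)
$Z + r{\left(6 \right)} 147 = -5 + 6 \cdot 147 = -5 + 882 = 877$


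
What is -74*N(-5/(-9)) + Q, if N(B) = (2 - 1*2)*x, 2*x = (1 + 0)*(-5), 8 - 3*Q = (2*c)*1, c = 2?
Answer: 4/3 ≈ 1.3333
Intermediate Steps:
Q = 4/3 (Q = 8/3 - 2*2/3 = 8/3 - 4/3 = 4/3 ≈ 1.3333)
x = -5/2 (x = ((1 + 0)*(-5))/2 = (1*(-5))/2 = (½)*(-5) = -5/2 ≈ -2.5000)
N(B) = 0 (N(B) = (2 - 1*2)*(-5/2) = (2 - 2)*(-5/2) = 0*(-5/2) = 0)
-74*N(-5/(-9)) + Q = -74*0 + 4/3 = 0 + 4/3 = 4/3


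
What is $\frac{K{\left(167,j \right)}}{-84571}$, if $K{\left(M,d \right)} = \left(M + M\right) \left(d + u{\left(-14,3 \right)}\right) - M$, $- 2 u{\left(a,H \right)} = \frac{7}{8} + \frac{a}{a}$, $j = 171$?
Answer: $- \frac{453071}{676568} \approx -0.66966$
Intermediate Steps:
$u{\left(a,H \right)} = - \frac{15}{16}$ ($u{\left(a,H \right)} = - \frac{\frac{7}{8} + \frac{a}{a}}{2} = - \frac{7 \cdot \frac{1}{8} + 1}{2} = - \frac{\frac{7}{8} + 1}{2} = \left(- \frac{1}{2}\right) \frac{15}{8} = - \frac{15}{16}$)
$K{\left(M,d \right)} = - M + 2 M \left(- \frac{15}{16} + d\right)$ ($K{\left(M,d \right)} = \left(M + M\right) \left(d - \frac{15}{16}\right) - M = 2 M \left(- \frac{15}{16} + d\right) - M = - M + 2 M \left(- \frac{15}{16} + d\right)$)
$\frac{K{\left(167,j \right)}}{-84571} = \frac{\frac{1}{8} \cdot 167 \left(-23 + 16 \cdot 171\right)}{-84571} = \frac{1}{8} \cdot 167 \left(-23 + 2736\right) \left(- \frac{1}{84571}\right) = \frac{1}{8} \cdot 167 \cdot 2713 \left(- \frac{1}{84571}\right) = \frac{453071}{8} \left(- \frac{1}{84571}\right) = - \frac{453071}{676568}$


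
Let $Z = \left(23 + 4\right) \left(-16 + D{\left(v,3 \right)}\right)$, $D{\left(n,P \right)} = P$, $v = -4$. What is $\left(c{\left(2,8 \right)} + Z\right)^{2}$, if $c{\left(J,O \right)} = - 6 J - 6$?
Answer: $136161$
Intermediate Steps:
$c{\left(J,O \right)} = -6 - 6 J$
$Z = -351$ ($Z = \left(23 + 4\right) \left(-16 + 3\right) = 27 \left(-13\right) = -351$)
$\left(c{\left(2,8 \right)} + Z\right)^{2} = \left(\left(-6 - 12\right) - 351\right)^{2} = \left(-18 - 351\right)^{2} = \left(-369\right)^{2} = 136161$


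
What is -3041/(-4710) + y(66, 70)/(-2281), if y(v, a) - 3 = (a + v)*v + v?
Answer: -35665429/10743510 ≈ -3.3197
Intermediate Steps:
y(v, a) = 3 + v + v*(a + v) (y(v, a) = 3 + ((a + v)*v + v) = 3 + (v*(a + v) + v) = 3 + (v + v*(a + v)) = 3 + v + v*(a + v))
-3041/(-4710) + y(66, 70)/(-2281) = -3041/(-4710) + (3 + 66 + 66**2 + 70*66)/(-2281) = -3041*(-1/4710) + (3 + 66 + 4356 + 4620)*(-1/2281) = 3041/4710 + 9045*(-1/2281) = 3041/4710 - 9045/2281 = -35665429/10743510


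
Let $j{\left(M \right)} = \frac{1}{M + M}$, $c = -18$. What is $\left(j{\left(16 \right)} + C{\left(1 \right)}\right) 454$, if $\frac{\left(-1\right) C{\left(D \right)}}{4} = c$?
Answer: $\frac{523235}{16} \approx 32702.0$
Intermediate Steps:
$C{\left(D \right)} = 72$ ($C{\left(D \right)} = \left(-4\right) \left(-18\right) = 72$)
$j{\left(M \right)} = \frac{1}{2 M}$
$\left(j{\left(16 \right)} + C{\left(1 \right)}\right) 454 = \left(\frac{1}{2 \cdot 16} + 72\right) 454 = \left(\frac{1}{2} \cdot \frac{1}{16} + 72\right) 454 = \left(\frac{1}{32} + 72\right) 454 = \frac{2305}{32} \cdot 454 = \frac{523235}{16}$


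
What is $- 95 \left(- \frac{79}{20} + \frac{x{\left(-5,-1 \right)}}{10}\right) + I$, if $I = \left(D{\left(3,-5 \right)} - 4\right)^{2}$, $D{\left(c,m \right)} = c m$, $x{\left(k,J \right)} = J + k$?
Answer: $\frac{3173}{4} \approx 793.25$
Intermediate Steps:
$I = 361$ ($I = \left(3 \left(-5\right) - 4\right)^{2} = \left(-15 - 4\right)^{2} = \left(-19\right)^{2} = 361$)
$- 95 \left(- \frac{79}{20} + \frac{x{\left(-5,-1 \right)}}{10}\right) + I = - 95 \left(- \frac{79}{20} + \frac{-1 - 5}{10}\right) + 361 = - 95 \left(\left(-79\right) \frac{1}{20} - \frac{3}{5}\right) + 361 = - 95 \left(- \frac{79}{20} - \frac{3}{5}\right) + 361 = \left(-95\right) \left(- \frac{91}{20}\right) + 361 = \frac{1729}{4} + 361 = \frac{3173}{4}$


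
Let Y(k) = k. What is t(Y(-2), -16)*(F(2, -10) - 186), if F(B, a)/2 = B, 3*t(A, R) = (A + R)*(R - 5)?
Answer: -22932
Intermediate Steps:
t(A, R) = (-5 + R)*(A + R)/3 (t(A, R) = ((A + R)*(R - 5))/3 = ((A + R)*(-5 + R))/3 = ((-5 + R)*(A + R))/3 = (-5 + R)*(A + R)/3)
F(B, a) = 2*B
t(Y(-2), -16)*(F(2, -10) - 186) = (-5/3*(-2) - 5/3*(-16) + (⅓)*(-16)² + (⅓)*(-2)*(-16))*(2*2 - 186) = (10/3 + 80/3 + (⅓)*256 + 32/3)*(4 - 186) = (10/3 + 80/3 + 256/3 + 32/3)*(-182) = 126*(-182) = -22932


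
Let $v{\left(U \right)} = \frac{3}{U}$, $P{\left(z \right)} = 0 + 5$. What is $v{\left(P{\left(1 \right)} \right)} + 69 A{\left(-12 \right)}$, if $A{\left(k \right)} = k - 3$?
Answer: $- \frac{5172}{5} \approx -1034.4$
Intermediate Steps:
$P{\left(z \right)} = 5$
$A{\left(k \right)} = -3 + k$
$v{\left(P{\left(1 \right)} \right)} + 69 A{\left(-12 \right)} = \frac{3}{5} + 69 \left(-3 - 12\right) = 3 \cdot \frac{1}{5} + 69 \left(-15\right) = \frac{3}{5} - 1035 = - \frac{5172}{5}$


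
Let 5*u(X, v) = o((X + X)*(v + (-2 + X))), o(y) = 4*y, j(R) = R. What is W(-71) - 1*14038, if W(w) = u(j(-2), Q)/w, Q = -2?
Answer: -4983586/355 ≈ -14038.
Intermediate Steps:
u(X, v) = 8*X*(-2 + X + v)/5 (u(X, v) = (4*((X + X)*(v + (-2 + X))))/5 = (4*((2*X)*(-2 + X + v)))/5 = (4*(2*X*(-2 + X + v)))/5 = (8*X*(-2 + X + v))/5 = 8*X*(-2 + X + v)/5)
W(w) = 96/(5*w) (W(w) = ((8/5)*(-2)*(-2 - 2 - 2))/w = ((8/5)*(-2)*(-6))/w = 96/(5*w))
W(-71) - 1*14038 = (96/5)/(-71) - 1*14038 = (96/5)*(-1/71) - 14038 = -96/355 - 14038 = -4983586/355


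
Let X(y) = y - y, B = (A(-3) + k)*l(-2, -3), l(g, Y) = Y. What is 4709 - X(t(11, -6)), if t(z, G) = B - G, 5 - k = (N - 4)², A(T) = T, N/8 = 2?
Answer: 4709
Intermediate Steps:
N = 16 (N = 8*2 = 16)
k = -139 (k = 5 - (16 - 4)² = 5 - 1*12² = 5 - 1*144 = 5 - 144 = -139)
B = 426 (B = (-3 - 139)*(-3) = -142*(-3) = 426)
t(z, G) = 426 - G
X(y) = 0
4709 - X(t(11, -6)) = 4709 - 1*0 = 4709 + 0 = 4709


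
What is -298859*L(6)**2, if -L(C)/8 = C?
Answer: -688571136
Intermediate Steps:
L(C) = -8*C
-298859*L(6)**2 = -298859*(-8*6)**2 = -298859*(-48)**2 = -298859*2304 = -688571136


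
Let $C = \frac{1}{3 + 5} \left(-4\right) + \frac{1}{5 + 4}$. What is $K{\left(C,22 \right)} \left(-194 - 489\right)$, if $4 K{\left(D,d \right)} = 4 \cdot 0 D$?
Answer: $0$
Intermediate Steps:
$C = - \frac{7}{18}$ ($C = \frac{1}{8} \left(-4\right) + \frac{1}{9} = - \frac{1}{2} + \frac{1}{9} = - \frac{7}{18} \approx -0.38889$)
$K{\left(D,d \right)} = 0$ ($K{\left(D,d \right)} = \frac{4 \cdot 0 D}{4} = \frac{0 D}{4} = \frac{1}{4} \cdot 0 = 0$)
$K{\left(C,22 \right)} \left(-194 - 489\right) = 0 \left(-194 - 489\right) = 0 \left(-683\right) = 0$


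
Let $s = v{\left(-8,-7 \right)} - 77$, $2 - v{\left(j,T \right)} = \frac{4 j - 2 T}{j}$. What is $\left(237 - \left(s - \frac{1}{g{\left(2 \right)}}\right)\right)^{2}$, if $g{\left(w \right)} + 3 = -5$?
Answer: $\frac{6315169}{64} \approx 98675.0$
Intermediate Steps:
$g{\left(w \right)} = -8$ ($g{\left(w \right)} = -3 - 5 = -8$)
$v{\left(j,T \right)} = 2 - \frac{- 2 T + 4 j}{j}$ ($v{\left(j,T \right)} = 2 - \frac{4 j - 2 T}{j} = 2 - \frac{- 2 T + 4 j}{j}$)
$s = - \frac{309}{4}$ ($s = \left(-2 + 2 \left(-7\right) \frac{1}{-8}\right) - 77 = \left(-2 + 2 \left(-7\right) \left(- \frac{1}{8}\right)\right) - 77 = \left(-2 + \frac{7}{4}\right) - 77 = - \frac{1}{4} - 77 = - \frac{309}{4} \approx -77.25$)
$\left(237 - \left(s - \frac{1}{g{\left(2 \right)}}\right)\right)^{2} = \left(237 + \left(\frac{1}{-8} - - \frac{309}{4}\right)\right)^{2} = \left(237 + \left(- \frac{1}{8} + \frac{309}{4}\right)\right)^{2} = \left(237 + \frac{617}{8}\right)^{2} = \left(\frac{2513}{8}\right)^{2} = \frac{6315169}{64}$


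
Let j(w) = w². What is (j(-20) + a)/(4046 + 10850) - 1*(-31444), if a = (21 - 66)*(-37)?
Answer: 66913127/2128 ≈ 31444.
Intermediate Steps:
a = 1665 (a = -45*(-37) = 1665)
(j(-20) + a)/(4046 + 10850) - 1*(-31444) = ((-20)² + 1665)/(4046 + 10850) - 1*(-31444) = (400 + 1665)/14896 + 31444 = 2065*(1/14896) + 31444 = 295/2128 + 31444 = 66913127/2128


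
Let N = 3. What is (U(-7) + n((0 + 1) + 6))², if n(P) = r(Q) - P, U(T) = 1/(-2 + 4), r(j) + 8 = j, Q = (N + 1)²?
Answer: 9/4 ≈ 2.2500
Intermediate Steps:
Q = 16 (Q = (3 + 1)² = 4² = 16)
r(j) = -8 + j
U(T) = ½ (U(T) = 1/2 = ½)
n(P) = 8 - P (n(P) = (-8 + 16) - P = 8 - P)
(U(-7) + n((0 + 1) + 6))² = (½ + (8 - ((0 + 1) + 6)))² = (½ + (8 - (1 + 6)))² = (½ + (8 - 1*7))² = (½ + (8 - 7))² = (½ + 1)² = (3/2)² = 9/4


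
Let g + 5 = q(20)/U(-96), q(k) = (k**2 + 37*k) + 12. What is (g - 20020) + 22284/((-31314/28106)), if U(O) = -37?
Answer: -7735170171/193103 ≈ -40057.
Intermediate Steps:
q(k) = 12 + k**2 + 37*k
g = -1337/37 (g = -5 + (12 + 20**2 + 37*20)/(-37) = -5 + (12 + 400 + 740)*(-1/37) = -5 + 1152*(-1/37) = -5 - 1152/37 = -1337/37 ≈ -36.135)
(g - 20020) + 22284/((-31314/28106)) = (-1337/37 - 20020) + 22284/((-31314/28106)) = -742077/37 + 22284/((-31314*1/28106)) = -742077/37 + 22284/(-15657/14053) = -742077/37 + 22284*(-14053/15657) = -742077/37 - 104385684/5219 = -7735170171/193103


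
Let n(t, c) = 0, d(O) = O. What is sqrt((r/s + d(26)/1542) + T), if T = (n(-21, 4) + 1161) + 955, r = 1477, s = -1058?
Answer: 5*sqrt(106393946082)/35466 ≈ 45.985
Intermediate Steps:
T = 2116 (T = (0 + 1161) + 955 = 1161 + 955 = 2116)
sqrt((r/s + d(26)/1542) + T) = sqrt((1477/(-1058) + 26/1542) + 2116) = sqrt((1477*(-1/1058) + 26*(1/1542)) + 2116) = sqrt((-1477/1058 + 13/771) + 2116) = sqrt(-1125013/815718 + 2116) = sqrt(1724934275/815718) = 5*sqrt(106393946082)/35466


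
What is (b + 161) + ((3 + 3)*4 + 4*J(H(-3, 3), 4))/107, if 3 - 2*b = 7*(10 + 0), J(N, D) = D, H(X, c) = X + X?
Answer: 27365/214 ≈ 127.87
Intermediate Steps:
H(X, c) = 2*X
b = -67/2 (b = 3/2 - 7*(10 + 0)/2 = 3/2 - 7*10/2 = 3/2 - 1/2*70 = 3/2 - 35 = -67/2 ≈ -33.500)
(b + 161) + ((3 + 3)*4 + 4*J(H(-3, 3), 4))/107 = (-67/2 + 161) + ((3 + 3)*4 + 4*4)/107 = 255/2 + (6*4 + 16)*(1/107) = 255/2 + (24 + 16)*(1/107) = 255/2 + 40*(1/107) = 255/2 + 40/107 = 27365/214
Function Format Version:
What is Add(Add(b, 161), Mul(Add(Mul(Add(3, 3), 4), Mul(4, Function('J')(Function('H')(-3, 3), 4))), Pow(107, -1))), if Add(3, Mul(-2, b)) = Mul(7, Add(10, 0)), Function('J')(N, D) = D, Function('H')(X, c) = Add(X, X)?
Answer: Rational(27365, 214) ≈ 127.87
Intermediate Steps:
Function('H')(X, c) = Mul(2, X)
b = Rational(-67, 2) (b = Add(Rational(3, 2), Mul(Rational(-1, 2), Mul(7, Add(10, 0)))) = Add(Rational(3, 2), Mul(Rational(-1, 2), Mul(7, 10))) = Add(Rational(3, 2), Mul(Rational(-1, 2), 70)) = Add(Rational(3, 2), -35) = Rational(-67, 2) ≈ -33.500)
Add(Add(b, 161), Mul(Add(Mul(Add(3, 3), 4), Mul(4, Function('J')(Function('H')(-3, 3), 4))), Pow(107, -1))) = Add(Add(Rational(-67, 2), 161), Mul(Add(Mul(Add(3, 3), 4), Mul(4, 4)), Pow(107, -1))) = Add(Rational(255, 2), Mul(Add(Mul(6, 4), 16), Rational(1, 107))) = Add(Rational(255, 2), Mul(Add(24, 16), Rational(1, 107))) = Add(Rational(255, 2), Mul(40, Rational(1, 107))) = Add(Rational(255, 2), Rational(40, 107)) = Rational(27365, 214)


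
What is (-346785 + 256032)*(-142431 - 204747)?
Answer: 31507445034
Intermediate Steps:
(-346785 + 256032)*(-142431 - 204747) = -90753*(-347178) = 31507445034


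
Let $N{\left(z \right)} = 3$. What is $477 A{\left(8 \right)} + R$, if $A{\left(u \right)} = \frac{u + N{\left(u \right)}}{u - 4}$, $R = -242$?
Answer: $\frac{4279}{4} \approx 1069.8$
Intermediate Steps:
$A{\left(u \right)} = \frac{3 + u}{-4 + u}$ ($A{\left(u \right)} = \frac{u + 3}{u - 4} = \frac{3 + u}{-4 + u}$)
$477 A{\left(8 \right)} + R = 477 \frac{3 + 8}{-4 + 8} - 242 = 477 \cdot \frac{1}{4} \cdot 11 - 242 = 477 \cdot \frac{11}{4} - 242 = \frac{5247}{4} - 242 = \frac{4279}{4}$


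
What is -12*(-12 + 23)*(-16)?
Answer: 2112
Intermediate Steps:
-12*(-12 + 23)*(-16) = -12*11*(-16) = -132*(-16) = 2112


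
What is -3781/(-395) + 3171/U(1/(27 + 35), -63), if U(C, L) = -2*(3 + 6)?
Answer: -394829/2370 ≈ -166.59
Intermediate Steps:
U(C, L) = -18 (U(C, L) = -2*9 = -18)
-3781/(-395) + 3171/U(1/(27 + 35), -63) = -3781/(-395) + 3171/(-18) = -3781*(-1/395) + 3171*(-1/18) = 3781/395 - 1057/6 = -394829/2370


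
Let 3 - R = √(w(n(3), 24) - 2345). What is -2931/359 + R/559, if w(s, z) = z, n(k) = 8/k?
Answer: -1637352/200681 - I*√2321/559 ≈ -8.159 - 0.086184*I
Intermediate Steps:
R = 3 - I*√2321 (R = 3 - √(24 - 2345) = 3 - √(-2321) = 3 - I*√2321 ≈ 3.0 - 48.177*I)
-2931/359 + R/559 = -2931/359 + (3 - I*√2321)/559 = -2931*1/359 + (3 - I*√2321)*(1/559) = -2931/359 + (3/559 - I*√2321/559) = -1637352/200681 - I*√2321/559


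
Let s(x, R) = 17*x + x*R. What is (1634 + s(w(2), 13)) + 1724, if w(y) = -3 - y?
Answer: 3208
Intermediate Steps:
s(x, R) = 17*x + R*x
(1634 + s(w(2), 13)) + 1724 = (1634 + (-3 - 1*2)*(17 + 13)) + 1724 = (1634 + (-3 - 2)*30) + 1724 = (1634 - 5*30) + 1724 = (1634 - 150) + 1724 = 1484 + 1724 = 3208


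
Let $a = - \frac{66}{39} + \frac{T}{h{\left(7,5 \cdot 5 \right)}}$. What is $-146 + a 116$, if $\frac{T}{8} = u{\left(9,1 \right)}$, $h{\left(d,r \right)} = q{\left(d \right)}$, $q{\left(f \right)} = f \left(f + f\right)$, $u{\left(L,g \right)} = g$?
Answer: $- \frac{212018}{637} \approx -332.84$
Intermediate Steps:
$q{\left(f \right)} = 2 f^{2}$ ($q{\left(f \right)} = f 2 f = 2 f^{2}$)
$h{\left(d,r \right)} = 2 d^{2}$
$T = 8$ ($T = 8 \cdot 1 = 8$)
$a = - \frac{1026}{637}$ ($a = - \frac{66}{39} + \frac{8}{2 \cdot 7^{2}} = \left(-66\right) \frac{1}{39} + \frac{8}{2 \cdot 49} = - \frac{22}{13} + \frac{8}{98} = - \frac{22}{13} + 8 \cdot \frac{1}{98} = - \frac{22}{13} + \frac{4}{49} = - \frac{1026}{637} \approx -1.6107$)
$-146 + a 116 = -146 - \frac{119016}{637} = - \frac{212018}{637}$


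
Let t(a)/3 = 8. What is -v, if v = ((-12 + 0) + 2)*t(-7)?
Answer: 240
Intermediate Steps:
t(a) = 24 (t(a) = 3*8 = 24)
v = -240 (v = ((-12 + 0) + 2)*24 = (-12 + 2)*24 = -10*24 = -240)
-v = -1*(-240) = 240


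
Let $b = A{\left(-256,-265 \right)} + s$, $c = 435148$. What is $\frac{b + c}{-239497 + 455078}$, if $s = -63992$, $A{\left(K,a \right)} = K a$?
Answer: $\frac{438996}{215581} \approx 2.0363$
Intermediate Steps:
$b = 3848$ ($b = \left(-256\right) \left(-265\right) - 63992 = 67840 - 63992 = 3848$)
$\frac{b + c}{-239497 + 455078} = \frac{3848 + 435148}{-239497 + 455078} = \frac{438996}{215581}$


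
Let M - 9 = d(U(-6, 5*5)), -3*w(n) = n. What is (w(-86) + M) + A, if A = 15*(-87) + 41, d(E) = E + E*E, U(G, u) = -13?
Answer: -3211/3 ≈ -1070.3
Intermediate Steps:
w(n) = -n/3
d(E) = E + E²
M = 165 (M = 9 - 13*(1 - 13) = 9 - 13*(-12) = 9 + 156 = 165)
A = -1264 (A = -1305 + 41 = -1264)
(w(-86) + M) + A = (-⅓*(-86) + 165) - 1264 = (86/3 + 165) - 1264 = 581/3 - 1264 = -3211/3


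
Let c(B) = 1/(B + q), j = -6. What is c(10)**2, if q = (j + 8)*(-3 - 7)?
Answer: 1/100 ≈ 0.010000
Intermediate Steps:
q = -20 (q = (-6 + 8)*(-3 - 7) = 2*(-10) = -20)
c(B) = 1/(-20 + B) (c(B) = 1/(B - 20) = 1/(-20 + B))
c(10)**2 = (1/(-20 + 10))**2 = (1/(-10))**2 = (-1/10)**2 = 1/100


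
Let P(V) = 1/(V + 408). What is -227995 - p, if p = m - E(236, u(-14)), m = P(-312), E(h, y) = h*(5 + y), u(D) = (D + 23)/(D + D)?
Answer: -152470663/672 ≈ -2.2689e+5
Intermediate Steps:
u(D) = (23 + D)/(2*D) (u(D) = (23 + D)/((2*D)) = (23 + D)*(1/(2*D)) = (23 + D)/(2*D))
P(V) = 1/(408 + V)
m = 1/96 (m = 1/(408 - 312) = 1/96 ≈ 0.010417)
p = -741977/672 (p = 1/96 - 236*(5 + (½)*(23 - 14)/(-14)) = 1/96 - 236*(5 + (½)*(-1/14)*9) = 1/96 - 236*(5 - 9/28) = 1/96 - 236*131/28 = 1/96 - 1*7729/7 = 1/96 - 7729/7 = -741977/672 ≈ -1104.1)
-227995 - p = -227995 - 1*(-741977/672) = -227995 + 741977/672 = -152470663/672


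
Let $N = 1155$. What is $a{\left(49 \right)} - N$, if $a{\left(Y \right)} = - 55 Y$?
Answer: $-3850$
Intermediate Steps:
$a{\left(49 \right)} - N = \left(-55\right) 49 - 1155 = -2695 - 1155 = -3850$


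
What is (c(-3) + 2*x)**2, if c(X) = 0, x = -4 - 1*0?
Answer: 64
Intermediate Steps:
x = -4 (x = -4 + 0 = -4)
(c(-3) + 2*x)**2 = (0 + 2*(-4))**2 = (0 - 8)**2 = (-8)**2 = 64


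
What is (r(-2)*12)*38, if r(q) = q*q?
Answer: 1824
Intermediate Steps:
r(q) = q²
(r(-2)*12)*38 = ((-2)²*12)*38 = (4*12)*38 = 48*38 = 1824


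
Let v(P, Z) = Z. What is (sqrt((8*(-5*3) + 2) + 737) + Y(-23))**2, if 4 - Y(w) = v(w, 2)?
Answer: (2 + sqrt(619))**2 ≈ 722.52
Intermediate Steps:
Y(w) = 2 (Y(w) = 4 - 1*2 = 4 - 2 = 2)
(sqrt((8*(-5*3) + 2) + 737) + Y(-23))**2 = (sqrt((8*(-5*3) + 2) + 737) + 2)**2 = (sqrt((8*(-15) + 2) + 737) + 2)**2 = (sqrt((-120 + 2) + 737) + 2)**2 = (sqrt(-118 + 737) + 2)**2 = (sqrt(619) + 2)**2 = (2 + sqrt(619))**2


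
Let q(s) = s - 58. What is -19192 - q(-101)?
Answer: -19033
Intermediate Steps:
q(s) = -58 + s
-19192 - q(-101) = -19192 - (-58 - 101) = -19192 - 1*(-159) = -19192 + 159 = -19033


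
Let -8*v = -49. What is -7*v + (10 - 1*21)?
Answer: -431/8 ≈ -53.875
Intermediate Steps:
v = 49/8 (v = -1/8*(-49) = 49/8 ≈ 6.1250)
-7*v + (10 - 1*21) = -7*49/8 + (10 - 1*21) = -343/8 + (10 - 21) = -343/8 - 11 = -431/8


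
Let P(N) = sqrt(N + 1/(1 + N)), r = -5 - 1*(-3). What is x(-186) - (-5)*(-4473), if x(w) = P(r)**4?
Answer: -22356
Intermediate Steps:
r = -2 (r = -5 + 3 = -2)
x(w) = 9 (x(w) = (sqrt((1 - 2*(1 - 2))/(1 - 2)))**4 = (sqrt((1 - 2*(-1))/(-1)))**4 = (sqrt(-(1 + 2)))**4 = (sqrt(-1*3))**4 = (sqrt(-3))**4 = (I*sqrt(3))**4 = 9)
x(-186) - (-5)*(-4473) = 9 - (-5)*(-4473) = 9 - 1*22365 = 9 - 22365 = -22356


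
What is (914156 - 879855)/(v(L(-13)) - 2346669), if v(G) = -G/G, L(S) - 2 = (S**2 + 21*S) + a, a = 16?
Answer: -34301/2346670 ≈ -0.014617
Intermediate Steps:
L(S) = 18 + S**2 + 21*S (L(S) = 2 + ((S**2 + 21*S) + 16) = 2 + (16 + S**2 + 21*S) = 18 + S**2 + 21*S)
v(G) = -1 (v(G) = -1*1 = -1)
(914156 - 879855)/(v(L(-13)) - 2346669) = (914156 - 879855)/(-1 - 2346669) = 34301/(-2346670) = 34301*(-1/2346670) = -34301/2346670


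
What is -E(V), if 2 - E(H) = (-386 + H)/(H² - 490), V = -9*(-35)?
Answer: -197541/98735 ≈ -2.0007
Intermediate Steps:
V = 315
E(H) = 2 - (-386 + H)/(-490 + H²) (E(H) = 2 - (-386 + H)/(H² - 490) = 2 - (-386 + H)/(-490 + H²))
-E(V) = -(-594 - 1*315 + 2*315²)/(-490 + 315²) = -(-594 - 315 + 2*99225)/(-490 + 99225) = -(-594 - 315 + 198450)/98735 = -197541/98735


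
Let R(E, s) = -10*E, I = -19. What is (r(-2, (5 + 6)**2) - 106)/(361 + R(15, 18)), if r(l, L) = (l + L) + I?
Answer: -6/211 ≈ -0.028436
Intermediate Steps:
r(l, L) = -19 + L + l (r(l, L) = (l + L) - 19 = (L + l) - 19 = -19 + L + l)
(r(-2, (5 + 6)**2) - 106)/(361 + R(15, 18)) = ((-19 + (5 + 6)**2 - 2) - 106)/(361 - 10*15) = ((-19 + 11**2 - 2) - 106)/(361 - 150) = ((-19 + 121 - 2) - 106)/211 = (100 - 106)*(1/211) = -6*1/211 = -6/211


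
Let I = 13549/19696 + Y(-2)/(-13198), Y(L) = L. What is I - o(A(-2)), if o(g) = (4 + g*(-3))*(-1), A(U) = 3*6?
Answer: -6409265653/129973904 ≈ -49.312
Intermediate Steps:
A(U) = 18
o(g) = -4 + 3*g (o(g) = (4 - 3*g)*(-1) = -4 + 3*g)
I = 89429547/129973904 (I = 13549/19696 - 2/(-13198) = 13549*(1/19696) - 2*(-1/13198) = 13549/19696 + 1/6599 = 89429547/129973904 ≈ 0.68806)
I - o(A(-2)) = 89429547/129973904 - (-4 + 3*18) = 89429547/129973904 - (-4 + 54) = 89429547/129973904 - 1*50 = 89429547/129973904 - 50 = -6409265653/129973904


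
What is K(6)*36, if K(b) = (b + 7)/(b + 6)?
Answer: 39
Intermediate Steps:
K(b) = (7 + b)/(6 + b)
K(6)*36 = ((7 + 6)/(6 + 6))*36 = (13/12)*36 = 39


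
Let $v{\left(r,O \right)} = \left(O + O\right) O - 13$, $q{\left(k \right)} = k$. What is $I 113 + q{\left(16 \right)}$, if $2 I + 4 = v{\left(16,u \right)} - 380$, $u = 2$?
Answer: $- \frac{43925}{2} \approx -21963.0$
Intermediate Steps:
$v{\left(r,O \right)} = -13 + 2 O^{2}$ ($v{\left(r,O \right)} = 2 O O - 13 = 2 O^{2} - 13 = -13 + 2 O^{2}$)
$I = - \frac{389}{2}$ ($I = -2 + \frac{\left(-13 + 2 \cdot 2^{2}\right) - 380}{2} = -2 + \frac{\left(-13 + 2 \cdot 4\right) - 380}{2} = -2 + \frac{\left(-13 + 8\right) - 380}{2} = -2 + \frac{-5 - 380}{2} = -2 + \frac{1}{2} \left(-385\right) = -2 - \frac{385}{2} = - \frac{389}{2} \approx -194.5$)
$I 113 + q{\left(16 \right)} = \left(- \frac{389}{2}\right) 113 + 16 = - \frac{43957}{2} + 16 = - \frac{43925}{2}$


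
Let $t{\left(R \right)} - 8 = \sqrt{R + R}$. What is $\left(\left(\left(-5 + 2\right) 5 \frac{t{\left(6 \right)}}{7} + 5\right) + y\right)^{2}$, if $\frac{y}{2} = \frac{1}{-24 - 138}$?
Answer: $\frac{65214364}{321489} + \frac{137840 \sqrt{3}}{1323} \approx 383.31$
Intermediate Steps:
$t{\left(R \right)} = 8 + \sqrt{2} \sqrt{R}$ ($t{\left(R \right)} = 8 + \sqrt{R + R} = 8 + \sqrt{2 R} = 8 + \sqrt{2} \sqrt{R}$)
$y = - \frac{1}{81}$ ($y = \frac{2}{-24 - 138} = \frac{2}{-162} = 2 \left(- \frac{1}{162}\right) = - \frac{1}{81} \approx -0.012346$)
$\left(\left(\left(-5 + 2\right) 5 \frac{t{\left(6 \right)}}{7} + 5\right) + y\right)^{2} = \left(\left(\left(-5 + 2\right) 5 \frac{8 + \sqrt{2} \sqrt{6}}{7} + 5\right) - \frac{1}{81}\right)^{2} = \left(\left(\left(-3\right) 5 \left(8 + 2 \sqrt{3}\right) \frac{1}{7} + 5\right) - \frac{1}{81}\right)^{2} = \left(\left(- 15 \left(\frac{8}{7} + \frac{2 \sqrt{3}}{7}\right) + 5\right) - \frac{1}{81}\right)^{2} = \left(\left(\left(- \frac{120}{7} - \frac{30 \sqrt{3}}{7}\right) + 5\right) - \frac{1}{81}\right)^{2} = \left(\left(- \frac{85}{7} - \frac{30 \sqrt{3}}{7}\right) - \frac{1}{81}\right)^{2} = \left(- \frac{6892}{567} - \frac{30 \sqrt{3}}{7}\right)^{2}$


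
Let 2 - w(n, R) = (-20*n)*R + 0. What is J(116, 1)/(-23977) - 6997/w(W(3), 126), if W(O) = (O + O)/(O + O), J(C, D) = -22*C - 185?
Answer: -160864355/60469994 ≈ -2.6602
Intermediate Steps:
J(C, D) = -185 - 22*C
W(O) = 1 (W(O) = (2*O)/((2*O)) = (2*O)*(1/(2*O)) = 1)
w(n, R) = 2 + 20*R*n (w(n, R) = 2 - ((-20*n)*R + 0) = 2 - (-20*R*n + 0) = 2 - (-20)*R*n = 2 + 20*R*n)
J(116, 1)/(-23977) - 6997/w(W(3), 126) = (-185 - 22*116)/(-23977) - 6997/(2 + 20*126*1) = (-185 - 2552)*(-1/23977) - 6997/(2 + 2520) = -2737*(-1/23977) - 6997/2522 = 2737/23977 - 6997*1/2522 = 2737/23977 - 6997/2522 = -160864355/60469994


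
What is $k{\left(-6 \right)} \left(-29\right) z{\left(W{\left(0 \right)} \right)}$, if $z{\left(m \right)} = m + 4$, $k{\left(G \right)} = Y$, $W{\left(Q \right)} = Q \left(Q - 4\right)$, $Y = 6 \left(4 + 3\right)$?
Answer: $-4872$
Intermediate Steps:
$Y = 42$ ($Y = 6 \cdot 7 = 42$)
$W{\left(Q \right)} = Q \left(-4 + Q\right)$
$k{\left(G \right)} = 42$
$z{\left(m \right)} = 4 + m$
$k{\left(-6 \right)} \left(-29\right) z{\left(W{\left(0 \right)} \right)} = 42 \left(-29\right) \left(4 + 0 \left(-4 + 0\right)\right) = - 1218 \left(4 + 0 \left(-4\right)\right) = - 1218 \left(4 + 0\right) = \left(-1218\right) 4 = -4872$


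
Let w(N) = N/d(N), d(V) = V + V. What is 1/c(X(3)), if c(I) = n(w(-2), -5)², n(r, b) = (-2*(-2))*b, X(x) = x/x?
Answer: 1/400 ≈ 0.0025000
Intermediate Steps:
d(V) = 2*V
X(x) = 1
w(N) = ½ (w(N) = N/((2*N)) = N*(1/(2*N)) = ½)
n(r, b) = 4*b
c(I) = 400 (c(I) = (4*(-5))² = (-20)² = 400)
1/c(X(3)) = 1/400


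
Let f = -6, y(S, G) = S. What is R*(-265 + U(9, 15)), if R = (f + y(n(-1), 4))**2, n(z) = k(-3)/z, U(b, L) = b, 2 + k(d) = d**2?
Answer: -43264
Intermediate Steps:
k(d) = -2 + d**2
n(z) = 7/z (n(z) = (-2 + (-3)**2)/z = (-2 + 9)/z = 7/z)
R = 169 (R = (-6 + 7/(-1))**2 = (-6 + 7*(-1))**2 = (-6 - 7)**2 = (-13)**2 = 169)
R*(-265 + U(9, 15)) = 169*(-265 + 9) = 169*(-256) = -43264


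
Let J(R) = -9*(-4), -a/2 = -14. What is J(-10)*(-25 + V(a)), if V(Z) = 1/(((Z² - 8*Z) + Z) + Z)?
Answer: -138591/154 ≈ -899.94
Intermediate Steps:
a = 28 (a = -2*(-14) = 28)
V(Z) = 1/(Z² - 6*Z) (V(Z) = 1/((Z² - 7*Z) + Z) = 1/(Z² - 6*Z))
J(R) = 36
J(-10)*(-25 + V(a)) = 36*(-25 + 1/(28*(-6 + 28))) = 36*(-25 + (1/28)/22) = 36*(-25 + (1/28)*(1/22)) = 36*(-25 + 1/616) = 36*(-15399/616) = -138591/154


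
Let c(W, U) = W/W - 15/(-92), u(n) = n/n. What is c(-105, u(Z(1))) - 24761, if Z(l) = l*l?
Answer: -2277905/92 ≈ -24760.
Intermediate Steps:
Z(l) = l²
u(n) = 1
c(W, U) = 107/92 (c(W, U) = 1 - 15*(-1/92) = 1 + 15/92 = 107/92)
c(-105, u(Z(1))) - 24761 = 107/92 - 24761 = -2277905/92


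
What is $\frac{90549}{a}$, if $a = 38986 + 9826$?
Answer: $\frac{90549}{48812} \approx 1.8551$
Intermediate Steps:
$a = 48812$
$\frac{90549}{a} = \frac{90549}{48812}$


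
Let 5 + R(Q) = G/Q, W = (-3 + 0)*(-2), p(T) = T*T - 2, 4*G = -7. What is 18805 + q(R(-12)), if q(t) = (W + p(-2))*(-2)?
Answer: 18789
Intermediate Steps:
G = -7/4 (G = (1/4)*(-7) = -7/4 ≈ -1.7500)
p(T) = -2 + T**2 (p(T) = T**2 - 2 = -2 + T**2)
W = 6 (W = -3*(-2) = 6)
R(Q) = -5 - 7/(4*Q)
q(t) = -16 (q(t) = (6 + (-2 + (-2)**2))*(-2) = (6 + (-2 + 4))*(-2) = (6 + 2)*(-2) = 8*(-2) = -16)
18805 + q(R(-12)) = 18805 - 16 = 18789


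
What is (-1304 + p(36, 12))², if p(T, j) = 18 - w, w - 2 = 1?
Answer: 1661521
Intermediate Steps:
w = 3 (w = 2 + 1 = 3)
p(T, j) = 15 (p(T, j) = 18 - 1*3 = 18 - 3 = 15)
(-1304 + p(36, 12))² = (-1304 + 15)² = (-1289)² = 1661521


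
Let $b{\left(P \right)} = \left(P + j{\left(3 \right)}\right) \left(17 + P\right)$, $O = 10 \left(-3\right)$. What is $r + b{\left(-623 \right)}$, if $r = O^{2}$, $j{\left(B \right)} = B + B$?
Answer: $374802$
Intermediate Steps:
$O = -30$
$j{\left(B \right)} = 2 B$
$r = 900$ ($r = \left(-30\right)^{2} = 900$)
$b{\left(P \right)} = \left(6 + P\right) \left(17 + P\right)$ ($b{\left(P \right)} = \left(P + 2 \cdot 3\right) \left(17 + P\right) = \left(P + 6\right) \left(17 + P\right) = \left(6 + P\right) \left(17 + P\right)$)
$r + b{\left(-623 \right)} = 900 + \left(102 + \left(-623\right)^{2} + 23 \left(-623\right)\right) = 900 + \left(102 + 388129 - 14329\right) = 900 + 373902 = 374802$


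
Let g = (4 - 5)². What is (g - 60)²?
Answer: 3481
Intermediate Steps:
g = 1 (g = (-1)² = 1)
(g - 60)² = (1 - 60)² = (-59)² = 3481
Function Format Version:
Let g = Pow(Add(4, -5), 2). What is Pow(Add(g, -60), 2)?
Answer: 3481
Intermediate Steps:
g = 1 (g = Pow(-1, 2) = 1)
Pow(Add(g, -60), 2) = Pow(Add(1, -60), 2) = Pow(-59, 2) = 3481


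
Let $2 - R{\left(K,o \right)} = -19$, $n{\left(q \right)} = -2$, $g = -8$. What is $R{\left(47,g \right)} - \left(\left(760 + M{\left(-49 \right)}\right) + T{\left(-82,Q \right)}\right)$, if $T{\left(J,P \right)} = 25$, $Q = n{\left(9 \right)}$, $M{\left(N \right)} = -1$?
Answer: $-763$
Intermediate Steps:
$R{\left(K,o \right)} = 21$ ($R{\left(K,o \right)} = 2 - -19 = 2 + 19 = 21$)
$Q = -2$
$R{\left(47,g \right)} - \left(\left(760 + M{\left(-49 \right)}\right) + T{\left(-82,Q \right)}\right) = 21 - \left(\left(760 - 1\right) + 25\right) = 21 - \left(759 + 25\right) = 21 - 784 = -763$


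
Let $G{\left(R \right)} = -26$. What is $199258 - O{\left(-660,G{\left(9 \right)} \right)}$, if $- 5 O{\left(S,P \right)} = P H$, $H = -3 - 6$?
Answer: $\frac{996524}{5} \approx 1.993 \cdot 10^{5}$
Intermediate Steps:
$H = -9$ ($H = -3 - 6 = -9$)
$O{\left(S,P \right)} = \frac{9 P}{5}$ ($O{\left(S,P \right)} = - \frac{P \left(-9\right)}{5} = - \frac{\left(-9\right) P}{5} = \frac{9 P}{5}$)
$199258 - O{\left(-660,G{\left(9 \right)} \right)} = 199258 - \frac{9}{5} \left(-26\right) = 199258 - - \frac{234}{5} = 199258 + \frac{234}{5} = \frac{996524}{5}$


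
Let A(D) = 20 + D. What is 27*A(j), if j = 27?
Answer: 1269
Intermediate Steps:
27*A(j) = 27*(20 + 27) = 27*47 = 1269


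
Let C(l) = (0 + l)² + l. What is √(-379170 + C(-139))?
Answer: 2*I*√89997 ≈ 599.99*I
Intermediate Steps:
C(l) = l + l² (C(l) = l² + l = l + l²)
√(-379170 + C(-139)) = √(-379170 - 139*(1 - 139)) = √(-379170 - 139*(-138)) = √(-379170 + 19182) = √(-359988) = 2*I*√89997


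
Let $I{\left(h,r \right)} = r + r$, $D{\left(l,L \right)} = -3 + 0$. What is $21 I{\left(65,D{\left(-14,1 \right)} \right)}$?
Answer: $-126$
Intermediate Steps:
$D{\left(l,L \right)} = -3$
$I{\left(h,r \right)} = 2 r$
$21 I{\left(65,D{\left(-14,1 \right)} \right)} = 21 \cdot 2 \left(-3\right) = 21 \left(-6\right) = -126$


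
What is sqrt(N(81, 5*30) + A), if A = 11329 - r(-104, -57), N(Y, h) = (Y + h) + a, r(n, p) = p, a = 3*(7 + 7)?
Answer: sqrt(11659) ≈ 107.98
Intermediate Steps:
a = 42 (a = 3*14 = 42)
N(Y, h) = 42 + Y + h (N(Y, h) = (Y + h) + 42 = 42 + Y + h)
A = 11386 (A = 11329 - 1*(-57) = 11329 + 57 = 11386)
sqrt(N(81, 5*30) + A) = sqrt((42 + 81 + 5*30) + 11386) = sqrt((42 + 81 + 150) + 11386) = sqrt(273 + 11386) = sqrt(11659)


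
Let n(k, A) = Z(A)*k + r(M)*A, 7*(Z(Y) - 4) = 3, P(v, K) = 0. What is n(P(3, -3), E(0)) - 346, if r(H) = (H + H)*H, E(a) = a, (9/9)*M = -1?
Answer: -346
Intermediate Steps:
M = -1
Z(Y) = 31/7 (Z(Y) = 4 + (1/7)*3 = 4 + 3/7 = 31/7)
r(H) = 2*H**2 (r(H) = (2*H)*H = 2*H**2)
n(k, A) = 2*A + 31*k/7 (n(k, A) = 31*k/7 + (2*(-1)**2)*A = 31*k/7 + (2*1)*A = 31*k/7 + 2*A = 2*A + 31*k/7)
n(P(3, -3), E(0)) - 346 = (2*0 + (31/7)*0) - 346 = (0 + 0) - 346 = 0 - 346 = -346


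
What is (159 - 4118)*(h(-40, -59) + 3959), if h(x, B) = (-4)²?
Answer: -15737025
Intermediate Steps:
h(x, B) = 16
(159 - 4118)*(h(-40, -59) + 3959) = (159 - 4118)*(16 + 3959) = -3959*3975 = -15737025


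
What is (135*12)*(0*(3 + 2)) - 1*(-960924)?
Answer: 960924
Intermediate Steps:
(135*12)*(0*(3 + 2)) - 1*(-960924) = 1620*(0*5) + 960924 = 1620*0 + 960924 = 0 + 960924 = 960924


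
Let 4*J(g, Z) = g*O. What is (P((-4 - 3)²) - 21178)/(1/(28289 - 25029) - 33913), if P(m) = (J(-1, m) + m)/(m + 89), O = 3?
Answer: 9527401345/15256780302 ≈ 0.62447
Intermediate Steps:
J(g, Z) = 3*g/4 (J(g, Z) = (g*3)/4 = (3*g)/4 = 3*g/4)
P(m) = (-¾ + m)/(89 + m) (P(m) = ((¾)*(-1) + m)/(m + 89) = (-¾ + m)/(89 + m))
(P((-4 - 3)²) - 21178)/(1/(28289 - 25029) - 33913) = ((-¾ + (-4 - 3)²)/(89 + (-4 - 3)²) - 21178)/(1/(28289 - 25029) - 33913) = ((-¾ + (-7)²)/(89 + (-7)²) - 21178)/(1/3260 - 33913) = ((-¾ + 49)/(89 + 49) - 21178)/(1/3260 - 33913) = ((193/4)/138 - 21178)/(-110556379/3260) = ((1/138)*(193/4) - 21178)*(-3260/110556379) = (193/552 - 21178)*(-3260/110556379) = -11690063/552*(-3260/110556379) = 9527401345/15256780302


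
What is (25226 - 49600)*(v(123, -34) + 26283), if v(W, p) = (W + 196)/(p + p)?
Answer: -21777254975/34 ≈ -6.4051e+8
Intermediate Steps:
v(W, p) = (196 + W)/(2*p) (v(W, p) = (196 + W)/((2*p)) = (196 + W)*(1/(2*p)) = (196 + W)/(2*p))
(25226 - 49600)*(v(123, -34) + 26283) = (25226 - 49600)*((½)*(196 + 123)/(-34) + 26283) = -24374*((½)*(-1/34)*319 + 26283) = -24374*(-319/68 + 26283) = -24374*1786925/68 = -21777254975/34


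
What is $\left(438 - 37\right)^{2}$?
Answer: $160801$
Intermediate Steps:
$\left(438 - 37\right)^{2} = 401^{2} = 160801$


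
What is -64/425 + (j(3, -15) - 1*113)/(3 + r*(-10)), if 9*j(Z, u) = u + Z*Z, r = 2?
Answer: 8333/1275 ≈ 6.5357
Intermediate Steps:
j(Z, u) = u/9 + Z**2/9 (j(Z, u) = (u + Z*Z)/9 = (u + Z**2)/9 = u/9 + Z**2/9)
-64/425 + (j(3, -15) - 1*113)/(3 + r*(-10)) = -64/425 + (((1/9)*(-15) + (1/9)*3**2) - 1*113)/(3 + 2*(-10)) = -64*1/425 + ((-5/3 + (1/9)*9) - 113)/(3 - 20) = -64/425 + ((-5/3 + 1) - 113)/(-17) = -64/425 + (-2/3 - 113)*(-1/17) = -64/425 - 341/3*(-1/17) = -64/425 + 341/51 = 8333/1275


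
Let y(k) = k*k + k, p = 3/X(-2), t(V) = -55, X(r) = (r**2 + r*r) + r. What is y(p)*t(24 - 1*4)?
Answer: -165/4 ≈ -41.250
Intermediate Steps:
X(r) = r + 2*r**2 (X(r) = (r**2 + r**2) + r = 2*r**2 + r = r + 2*r**2)
p = 1/2 (p = 3/((-2*(1 + 2*(-2)))) = 3/((-2*(1 - 4))) = 3/((-2*(-3))) = 3/6 = 3*(1/6) = 1/2 ≈ 0.50000)
y(k) = k + k**2 (y(k) = k**2 + k = k + k**2)
y(p)*t(24 - 1*4) = ((1 + 1/2)/2)*(-55) = ((1/2)*(3/2))*(-55) = (3/4)*(-55) = -165/4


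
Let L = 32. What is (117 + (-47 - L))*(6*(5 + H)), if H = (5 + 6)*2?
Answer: 6156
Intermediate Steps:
H = 22 (H = 11*2 = 22)
(117 + (-47 - L))*(6*(5 + H)) = (117 + (-47 - 1*32))*(6*(5 + 22)) = (117 + (-47 - 32))*(6*27) = (117 - 79)*162 = 38*162 = 6156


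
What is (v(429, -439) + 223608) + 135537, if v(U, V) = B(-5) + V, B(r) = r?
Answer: 358701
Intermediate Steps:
v(U, V) = -5 + V
(v(429, -439) + 223608) + 135537 = ((-5 - 439) + 223608) + 135537 = (-444 + 223608) + 135537 = 223164 + 135537 = 358701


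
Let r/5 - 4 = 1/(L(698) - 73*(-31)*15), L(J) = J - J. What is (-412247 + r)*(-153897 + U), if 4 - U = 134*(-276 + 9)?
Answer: 330557714082730/6789 ≈ 4.8690e+10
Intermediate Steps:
U = 35782 (U = 4 - 134*(-276 + 9) = 4 - 134*(-267) = 4 - 1*(-35778) = 4 + 35778 = 35782)
L(J) = 0
r = 135781/6789 (r = 20 + 5/(0 - 73*(-31)*15) = 20 + 5/(0 + 2263*15) = 20 + 5/(0 + 33945) = 20 + 5/33945 = 20 + 5*(1/33945) = 20 + 1/6789 = 135781/6789 ≈ 20.000)
(-412247 + r)*(-153897 + U) = (-412247 + 135781/6789)*(-153897 + 35782) = -2798609102/6789*(-118115) = 330557714082730/6789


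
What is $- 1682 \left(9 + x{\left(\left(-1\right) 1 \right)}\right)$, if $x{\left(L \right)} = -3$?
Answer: $-10092$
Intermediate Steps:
$- 1682 \left(9 + x{\left(\left(-1\right) 1 \right)}\right) = - 1682 \left(9 - 3\right) = \left(-1682\right) 6 = -10092$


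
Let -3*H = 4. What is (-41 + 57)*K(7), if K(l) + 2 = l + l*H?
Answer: -208/3 ≈ -69.333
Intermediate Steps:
H = -4/3 (H = -⅓*4 = -4/3 ≈ -1.3333)
K(l) = -2 - l/3 (K(l) = -2 + (l + l*(-4/3)) = -2 + (l - 4*l/3) = -2 - l/3)
(-41 + 57)*K(7) = (-41 + 57)*(-2 - ⅓*7) = 16*(-2 - 7/3) = 16*(-13/3) = -208/3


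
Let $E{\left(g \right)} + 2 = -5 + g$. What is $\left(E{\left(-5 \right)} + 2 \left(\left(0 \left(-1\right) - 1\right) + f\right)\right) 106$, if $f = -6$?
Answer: $-2756$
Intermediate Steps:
$E{\left(g \right)} = -7 + g$ ($E{\left(g \right)} = -2 + \left(-5 + g\right) = -7 + g$)
$\left(E{\left(-5 \right)} + 2 \left(\left(0 \left(-1\right) - 1\right) + f\right)\right) 106 = \left(\left(-7 - 5\right) + 2 \left(\left(0 \left(-1\right) - 1\right) - 6\right)\right) 106 = \left(-12 + 2 \left(\left(0 - 1\right) - 6\right)\right) 106 = \left(-12 + 2 \left(-1 - 6\right)\right) 106 = \left(-12 + 2 \left(-7\right)\right) 106 = \left(-12 - 14\right) 106 = \left(-26\right) 106 = -2756$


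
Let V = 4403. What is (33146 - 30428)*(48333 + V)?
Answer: 143336448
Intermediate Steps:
(33146 - 30428)*(48333 + V) = (33146 - 30428)*(48333 + 4403) = 2718*52736 = 143336448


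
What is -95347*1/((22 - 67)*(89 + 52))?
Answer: 95347/6345 ≈ 15.027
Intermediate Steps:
-95347*1/((22 - 67)*(89 + 52)) = -95347/(141*(-45)) = -95347/(-6345) = -95347*(-1/6345) = 95347/6345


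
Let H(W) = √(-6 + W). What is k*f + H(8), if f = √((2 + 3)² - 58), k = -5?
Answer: √2 - 5*I*√33 ≈ 1.4142 - 28.723*I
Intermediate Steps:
f = I*√33 (f = √(5² - 58) = √(25 - 58) = √(-33) = I*√33 ≈ 5.7446*I)
k*f + H(8) = -5*I*√33 + √(-6 + 8) = -5*I*√33 + √2 = √2 - 5*I*√33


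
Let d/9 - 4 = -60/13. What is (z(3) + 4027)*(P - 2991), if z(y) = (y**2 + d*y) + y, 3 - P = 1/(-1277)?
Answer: -199525461425/16601 ≈ -1.2019e+7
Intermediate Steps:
d = -72/13 (d = 36 + 9*(-60/13) = 36 - 540/13 = -72/13 ≈ -5.5385)
P = 3832/1277 (P = 3 - 1/(-1277) = 3 - 1*(-1/1277) = 3 + 1/1277 = 3832/1277 ≈ 3.0008)
z(y) = y**2 - 59*y/13 (z(y) = (y**2 - 72*y/13) + y = y**2 - 59*y/13)
(z(3) + 4027)*(P - 2991) = ((1/13)*3*(-59 + 13*3) + 4027)*(3832/1277 - 2991) = ((1/13)*3*(-59 + 39) + 4027)*(-3815675/1277) = ((1/13)*3*(-20) + 4027)*(-3815675/1277) = (-60/13 + 4027)*(-3815675/1277) = (52291/13)*(-3815675/1277) = -199525461425/16601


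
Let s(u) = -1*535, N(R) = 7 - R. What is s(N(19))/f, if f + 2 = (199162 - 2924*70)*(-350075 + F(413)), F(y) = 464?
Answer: -535/1929153496 ≈ -2.7732e-7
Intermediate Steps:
s(u) = -535
f = 1929153496 (f = -2 + (199162 - 2924*70)*(-350075 + 464) = -2 + (199162 - 204680)*(-349611) = -2 - 5518*(-349611) = -2 + 1929153498 = 1929153496)
s(N(19))/f = -535/1929153496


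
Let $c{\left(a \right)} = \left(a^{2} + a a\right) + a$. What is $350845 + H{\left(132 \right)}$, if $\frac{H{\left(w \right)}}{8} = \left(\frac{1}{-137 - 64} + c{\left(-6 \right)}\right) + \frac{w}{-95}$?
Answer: $\frac{6709254419}{19095} \approx 3.5136 \cdot 10^{5}$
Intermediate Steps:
$c{\left(a \right)} = a + 2 a^{2}$ ($c{\left(a \right)} = \left(a^{2} + a^{2}\right) + a = 2 a^{2} + a = a + 2 a^{2}$)
$H{\left(w \right)} = \frac{106120}{201} - \frac{8 w}{95}$ ($H{\left(w \right)} = 8 \left(\left(\frac{1}{-137 - 64} - 6 \left(1 + 2 \left(-6\right)\right)\right) + \frac{w}{-95}\right) = 8 \left(\left(\frac{1}{-201} - 6 \left(1 - 12\right)\right) + w \left(- \frac{1}{95}\right)\right) = 8 \left(\left(- \frac{1}{201} - -66\right) - \frac{w}{95}\right) = 8 \left(\left(- \frac{1}{201} + 66\right) - \frac{w}{95}\right) = 8 \left(\frac{13265}{201} - \frac{w}{95}\right) = \frac{106120}{201} - \frac{8 w}{95}$)
$350845 + H{\left(132 \right)} = 350845 + \left(\frac{106120}{201} - \frac{1056}{95}\right) = 350845 + \frac{9869144}{19095} = \frac{6709254419}{19095}$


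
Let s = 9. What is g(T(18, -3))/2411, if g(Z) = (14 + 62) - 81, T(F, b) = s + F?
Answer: -5/2411 ≈ -0.0020738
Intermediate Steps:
T(F, b) = 9 + F
g(Z) = -5 (g(Z) = 76 - 81 = -5)
g(T(18, -3))/2411 = -5/2411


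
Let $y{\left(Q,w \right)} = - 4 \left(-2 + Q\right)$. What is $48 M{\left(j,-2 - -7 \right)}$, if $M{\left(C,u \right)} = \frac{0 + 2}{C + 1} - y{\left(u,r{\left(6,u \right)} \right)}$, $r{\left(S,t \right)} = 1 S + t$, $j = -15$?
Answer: $\frac{3984}{7} \approx 569.14$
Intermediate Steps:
$r{\left(S,t \right)} = S + t$
$y{\left(Q,w \right)} = 8 - 4 Q$
$M{\left(C,u \right)} = -8 + \frac{2}{1 + C} + 4 u$ ($M{\left(C,u \right)} = \frac{0 + 2}{C + 1} - \left(8 - 4 u\right) = \frac{2}{1 + C} + \left(-8 + 4 u\right) = -8 + \frac{2}{1 + C} + 4 u$)
$48 M{\left(j,-2 - -7 \right)} = 48 \frac{2 \left(-3 + 2 \left(-2 - -7\right) + 2 \left(-15\right) \left(-2 - -5\right)\right)}{1 - 15} = 48 \frac{2 \left(-3 + 2 \left(-2 + 7\right) + 2 \left(-15\right) \left(-2 + \left(-2 + 7\right)\right)\right)}{-14} = 48 \cdot 2 \left(- \frac{1}{14}\right) \left(-3 + 2 \cdot 5 + 2 \left(-15\right) \left(-2 + 5\right)\right) = 48 \cdot 2 \left(- \frac{1}{14}\right) \left(-3 + 10 + 2 \left(-15\right) 3\right) = 48 \cdot 2 \left(- \frac{1}{14}\right) \left(-3 + 10 - 90\right) = 48 \cdot 2 \left(- \frac{1}{14}\right) \left(-83\right) = 48 \cdot \frac{83}{7} = \frac{3984}{7}$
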